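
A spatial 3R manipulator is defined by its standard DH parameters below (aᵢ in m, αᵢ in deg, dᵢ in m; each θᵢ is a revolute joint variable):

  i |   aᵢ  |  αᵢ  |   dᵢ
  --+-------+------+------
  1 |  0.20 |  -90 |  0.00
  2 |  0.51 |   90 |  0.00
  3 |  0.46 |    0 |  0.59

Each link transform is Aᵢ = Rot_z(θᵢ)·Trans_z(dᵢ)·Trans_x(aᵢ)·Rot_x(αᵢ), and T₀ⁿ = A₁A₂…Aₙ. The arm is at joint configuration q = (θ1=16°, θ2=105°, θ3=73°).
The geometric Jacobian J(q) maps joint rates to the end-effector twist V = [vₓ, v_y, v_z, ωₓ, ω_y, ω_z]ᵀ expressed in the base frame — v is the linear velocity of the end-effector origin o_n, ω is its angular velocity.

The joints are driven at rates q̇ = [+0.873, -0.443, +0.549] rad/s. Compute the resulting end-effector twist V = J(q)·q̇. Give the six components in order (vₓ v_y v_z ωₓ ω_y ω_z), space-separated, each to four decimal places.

o_n = [0.4585, 0.5891, -0.7752]
J₁: ẑ×o_n = [-0.5891, 0.4585, 0.0000], ω = ẑ
J2: z=[-0.2756, 0.9613, 0.0000] o=[0.1923, 0.0551, 0.0000] → [-0.7452, -0.2137, -0.4031, -0.2756, 0.9613, 0.0000]
J3: z=[0.9285, 0.2662, -0.2588] o=[0.0654, 0.0187, -0.4926] → [0.0724, 0.1607, 0.4249, 0.9285, 0.2662, -0.2588]
V = J·q̇ = [-0.1444, 0.5831, 0.4118, 0.6319, -0.2797, 0.7309]

-0.1444 0.5831 0.4118 0.6319 -0.2797 0.7309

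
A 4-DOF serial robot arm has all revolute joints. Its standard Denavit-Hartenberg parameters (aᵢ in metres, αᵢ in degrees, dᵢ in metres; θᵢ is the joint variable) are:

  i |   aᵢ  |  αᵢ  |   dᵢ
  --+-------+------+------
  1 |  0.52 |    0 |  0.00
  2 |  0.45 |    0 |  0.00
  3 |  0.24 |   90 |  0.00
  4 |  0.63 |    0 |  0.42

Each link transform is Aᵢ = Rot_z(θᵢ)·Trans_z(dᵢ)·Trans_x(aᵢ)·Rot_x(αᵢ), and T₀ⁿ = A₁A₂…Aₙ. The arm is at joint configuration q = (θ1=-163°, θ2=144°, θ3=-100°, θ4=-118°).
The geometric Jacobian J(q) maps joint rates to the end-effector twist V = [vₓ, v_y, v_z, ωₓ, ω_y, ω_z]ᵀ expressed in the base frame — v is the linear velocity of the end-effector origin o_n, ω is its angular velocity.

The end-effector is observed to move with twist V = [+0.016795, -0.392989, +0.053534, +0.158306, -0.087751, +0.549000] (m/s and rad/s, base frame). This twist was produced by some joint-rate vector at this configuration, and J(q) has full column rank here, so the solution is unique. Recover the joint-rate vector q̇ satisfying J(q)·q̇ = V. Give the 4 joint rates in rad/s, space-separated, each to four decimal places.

o_n = [-0.4121, -0.0461, -0.5563]
J₁: ẑ×o_n = [0.0461, -0.4121, 0.0000], ω = ẑ
J2: z=[0.0000, 0.0000, 1.0000] o=[-0.4973, -0.1520, 0.0000] → [-0.1059, 0.0852, 0.0000, 0.0000, 0.0000, 1.0000]
J3: z=[0.0000, 0.0000, 1.0000] o=[-0.0718, -0.2985, 0.0000] → [-0.2524, -0.3403, 0.0000, 0.0000, 0.0000, 1.0000]
J4: z=[-0.8746, 0.4848, 0.0000] o=[-0.1881, -0.5084, 0.0000] → [-0.2697, -0.4865, -0.2958, -0.8746, 0.4848, 0.0000]
q̇ = J⁺·V = [0.6430, -0.5830, 0.4890, -0.1810]

0.6430 -0.5830 0.4890 -0.1810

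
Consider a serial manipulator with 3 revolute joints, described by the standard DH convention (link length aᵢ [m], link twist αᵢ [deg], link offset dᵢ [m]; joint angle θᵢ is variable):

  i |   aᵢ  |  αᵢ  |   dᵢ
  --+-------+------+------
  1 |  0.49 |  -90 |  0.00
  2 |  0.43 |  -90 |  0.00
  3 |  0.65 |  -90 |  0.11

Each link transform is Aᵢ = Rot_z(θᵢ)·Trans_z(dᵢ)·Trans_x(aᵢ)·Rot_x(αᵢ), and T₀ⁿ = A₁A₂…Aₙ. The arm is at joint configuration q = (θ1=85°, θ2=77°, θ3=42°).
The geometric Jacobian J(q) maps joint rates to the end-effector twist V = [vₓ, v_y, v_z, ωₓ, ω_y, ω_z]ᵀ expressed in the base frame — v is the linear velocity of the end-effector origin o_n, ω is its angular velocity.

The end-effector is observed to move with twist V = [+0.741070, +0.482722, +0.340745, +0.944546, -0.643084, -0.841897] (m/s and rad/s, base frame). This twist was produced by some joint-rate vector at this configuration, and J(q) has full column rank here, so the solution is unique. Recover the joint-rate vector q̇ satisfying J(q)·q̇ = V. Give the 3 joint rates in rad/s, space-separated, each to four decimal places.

-0.7130 -0.9970 0.5730

o_n = [0.4845, 0.5481, -0.9144]
J₁: ẑ×o_n = [-0.5481, 0.4845, 0.0000], ω = ẑ
J2: z=[-0.9962, 0.0872, 0.0000] o=[0.0427, 0.4881, 0.0000] → [-0.0797, -0.9109, -0.0982, -0.9962, 0.0872, 0.0000]
J3: z=[-0.0849, -0.9707, -0.2250] o=[0.0511, 0.5845, -0.4190] → [0.4727, -0.1396, 0.4238, -0.0849, -0.9707, -0.2250]
q̇ = J⁺·V = [-0.7130, -0.9970, 0.5730]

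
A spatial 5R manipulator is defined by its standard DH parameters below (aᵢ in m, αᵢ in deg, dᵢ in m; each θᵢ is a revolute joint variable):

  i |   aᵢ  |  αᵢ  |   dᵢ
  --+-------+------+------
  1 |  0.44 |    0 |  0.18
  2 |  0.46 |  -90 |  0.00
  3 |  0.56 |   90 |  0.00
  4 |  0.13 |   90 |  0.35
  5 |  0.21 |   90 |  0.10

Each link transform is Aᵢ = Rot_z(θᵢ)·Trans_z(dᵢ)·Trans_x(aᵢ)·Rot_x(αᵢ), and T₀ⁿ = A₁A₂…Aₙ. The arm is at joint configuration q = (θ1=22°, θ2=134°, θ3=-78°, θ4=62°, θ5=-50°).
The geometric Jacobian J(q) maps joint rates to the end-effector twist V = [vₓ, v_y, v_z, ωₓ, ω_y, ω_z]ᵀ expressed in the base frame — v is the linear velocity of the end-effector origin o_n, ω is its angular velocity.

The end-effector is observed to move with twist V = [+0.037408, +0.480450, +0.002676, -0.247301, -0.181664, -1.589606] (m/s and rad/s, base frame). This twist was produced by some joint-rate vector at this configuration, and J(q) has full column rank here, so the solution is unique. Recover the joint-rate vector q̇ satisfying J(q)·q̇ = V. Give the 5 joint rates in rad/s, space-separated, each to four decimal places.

-0.5600 -0.6290 0.0750 -0.2320 -0.4080

o_n = [-0.0661, 0.1712, 0.9751]
J₁: ẑ×o_n = [-0.1712, -0.0661, 0.0000], ω = ẑ
J2: z=[0.0000, 0.0000, 1.0000] o=[0.4080, 0.1648, 0.1800] → [-0.0063, -0.4741, 0.0000, 0.0000, 0.0000, 1.0000]
J3: z=[-0.4067, -0.9135, 0.0000] o=[-0.0123, 0.3519, 0.1800] → [-0.7264, 0.3234, 0.0243, -0.4067, -0.9135, 0.0000]
J4: z=[0.8936, -0.3978, 0.2079] o=[-0.1186, 0.3993, 0.7278] → [-0.0510, -0.2101, -0.1829, 0.8936, -0.3978, 0.2079]
J5: z=[0.0232, 0.5036, 0.8637] o=[0.1358, 0.1603, 0.8602] → [0.0485, -0.1771, 0.1019, 0.0232, 0.5036, 0.8637]
q̇ = J⁺·V = [-0.5600, -0.6290, 0.0750, -0.2320, -0.4080]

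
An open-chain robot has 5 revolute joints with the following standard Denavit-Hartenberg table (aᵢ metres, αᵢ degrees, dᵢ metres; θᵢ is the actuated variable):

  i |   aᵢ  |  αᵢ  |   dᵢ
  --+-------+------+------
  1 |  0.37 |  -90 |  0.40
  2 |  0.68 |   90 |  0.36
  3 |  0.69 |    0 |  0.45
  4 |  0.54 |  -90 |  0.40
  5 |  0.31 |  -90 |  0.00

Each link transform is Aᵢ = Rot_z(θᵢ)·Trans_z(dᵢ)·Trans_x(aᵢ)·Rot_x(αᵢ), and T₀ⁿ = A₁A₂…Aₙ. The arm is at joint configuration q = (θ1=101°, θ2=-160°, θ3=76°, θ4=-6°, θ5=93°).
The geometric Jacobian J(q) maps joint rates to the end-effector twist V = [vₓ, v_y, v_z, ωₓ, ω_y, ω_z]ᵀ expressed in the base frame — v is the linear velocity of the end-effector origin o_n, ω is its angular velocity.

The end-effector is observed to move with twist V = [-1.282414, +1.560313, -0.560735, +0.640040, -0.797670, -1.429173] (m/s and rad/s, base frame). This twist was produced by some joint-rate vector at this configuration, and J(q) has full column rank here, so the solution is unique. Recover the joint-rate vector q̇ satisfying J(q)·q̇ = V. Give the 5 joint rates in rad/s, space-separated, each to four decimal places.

-0.6540 -0.2630 0.5060 0.5320 -0.6230

o_n = [-1.3451, -1.0551, 0.2431]
J₁: ẑ×o_n = [1.0551, -1.3451, 0.0000], ω = ẑ
J2: z=[-0.9816, -0.1908, 0.0000] o=[-0.0706, 0.3632, 0.4000] → [0.0299, -0.1540, 1.1490, -0.9816, -0.1908, 0.0000]
J3: z=[0.0653, -0.3357, -0.9397] o=[-0.3021, -0.3327, 0.6326] → [-0.5480, 1.0055, -0.3973, 0.0653, -0.3357, -0.9397]
J4: z=[0.0653, -0.3357, -0.9397] o=[-0.9000, -0.7655, 0.2668] → [-0.2641, 0.4198, -0.1683, 0.0653, -0.3357, -0.9397]
J5: z=[-0.5042, 0.8015, -0.3214] o=[-1.3389, -1.1670, -0.0459] → [0.2676, 0.1477, -0.0515, -0.5042, 0.8015, -0.3214]
q̇ = J⁺·V = [-0.6540, -0.2630, 0.5060, 0.5320, -0.6230]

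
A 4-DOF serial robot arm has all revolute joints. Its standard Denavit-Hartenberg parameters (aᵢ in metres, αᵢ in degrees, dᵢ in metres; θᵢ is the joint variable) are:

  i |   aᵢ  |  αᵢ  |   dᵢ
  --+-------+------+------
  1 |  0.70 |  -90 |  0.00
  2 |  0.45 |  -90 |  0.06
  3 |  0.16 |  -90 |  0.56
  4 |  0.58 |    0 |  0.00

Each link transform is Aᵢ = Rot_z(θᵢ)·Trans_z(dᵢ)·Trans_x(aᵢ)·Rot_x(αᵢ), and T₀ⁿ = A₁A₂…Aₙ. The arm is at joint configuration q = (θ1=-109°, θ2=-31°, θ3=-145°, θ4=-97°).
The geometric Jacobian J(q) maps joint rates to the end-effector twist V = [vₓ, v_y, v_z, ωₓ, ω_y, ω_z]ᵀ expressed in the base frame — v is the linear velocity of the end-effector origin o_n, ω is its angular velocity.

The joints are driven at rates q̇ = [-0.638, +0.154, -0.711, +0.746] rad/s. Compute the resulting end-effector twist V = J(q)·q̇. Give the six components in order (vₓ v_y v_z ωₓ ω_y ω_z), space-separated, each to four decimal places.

o_n = [-0.4183, -1.5565, -0.7794]
J₁: ẑ×o_n = [1.5565, -0.4183, 0.0000], ω = ẑ
J2: z=[0.9455, -0.3256, 0.0000] o=[-0.2279, -0.6619, 0.0000] → [0.2537, 0.7369, -0.9079, 0.9455, -0.3256, 0.0000]
J3: z=[-0.1677, -0.4870, -0.8572] o=[-0.2967, -1.0461, 0.2318] → [0.0549, -0.0653, 0.0264, -0.1677, -0.4870, -0.8572]
J4: z=[0.6145, -0.7316, 0.2954] o=[-0.2673, -1.2425, -0.3157] → [0.4320, 0.2403, -0.3035, 0.6145, -0.7316, 0.2954]
V = J·q̇ = [-0.6708, 0.6061, -0.3850, 0.7232, -0.2496, 0.1918]

-0.6708 0.6061 -0.3850 0.7232 -0.2496 0.1918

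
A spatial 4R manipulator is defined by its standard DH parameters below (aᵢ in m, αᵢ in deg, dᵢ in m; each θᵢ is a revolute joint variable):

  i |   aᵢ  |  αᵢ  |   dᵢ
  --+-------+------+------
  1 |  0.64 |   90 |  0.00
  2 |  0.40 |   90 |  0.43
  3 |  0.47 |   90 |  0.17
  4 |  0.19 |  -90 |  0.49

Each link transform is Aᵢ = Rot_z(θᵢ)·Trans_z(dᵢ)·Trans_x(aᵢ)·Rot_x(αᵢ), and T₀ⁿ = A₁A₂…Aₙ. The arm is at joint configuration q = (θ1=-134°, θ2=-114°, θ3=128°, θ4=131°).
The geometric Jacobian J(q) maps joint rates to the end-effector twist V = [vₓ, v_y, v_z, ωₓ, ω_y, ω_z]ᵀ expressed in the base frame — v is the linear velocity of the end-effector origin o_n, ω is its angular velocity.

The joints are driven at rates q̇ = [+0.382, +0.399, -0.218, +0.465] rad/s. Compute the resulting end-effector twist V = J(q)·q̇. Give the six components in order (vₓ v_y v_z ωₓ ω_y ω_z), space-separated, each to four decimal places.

-0.2680 -0.4738 -0.3827 -0.5278 0.4400 -0.0414

o_n = [-0.8057, 0.6107, -0.3965]
J₁: ẑ×o_n = [-0.6107, -0.8057, 0.0000], ω = ẑ
J2: z=[-0.7193, 0.6947, 0.0000] o=[-0.4446, -0.4604, 0.0000] → [-0.2754, -0.2852, -0.5196, -0.7193, 0.6947, 0.0000]
J3: z=[0.6346, 0.6571, 0.4067] o=[-0.6409, -0.0446, -0.3654] → [-0.2869, -0.0474, 0.5242, 0.6346, 0.6571, 0.4067]
J4: z=[-0.2202, 0.6582, -0.7199] o=[-0.8812, 0.2397, -0.0319] → [0.0271, -0.1346, -0.1314, -0.2202, 0.6582, -0.7199]
V = J·q̇ = [-0.2680, -0.4738, -0.3827, -0.5278, 0.4400, -0.0414]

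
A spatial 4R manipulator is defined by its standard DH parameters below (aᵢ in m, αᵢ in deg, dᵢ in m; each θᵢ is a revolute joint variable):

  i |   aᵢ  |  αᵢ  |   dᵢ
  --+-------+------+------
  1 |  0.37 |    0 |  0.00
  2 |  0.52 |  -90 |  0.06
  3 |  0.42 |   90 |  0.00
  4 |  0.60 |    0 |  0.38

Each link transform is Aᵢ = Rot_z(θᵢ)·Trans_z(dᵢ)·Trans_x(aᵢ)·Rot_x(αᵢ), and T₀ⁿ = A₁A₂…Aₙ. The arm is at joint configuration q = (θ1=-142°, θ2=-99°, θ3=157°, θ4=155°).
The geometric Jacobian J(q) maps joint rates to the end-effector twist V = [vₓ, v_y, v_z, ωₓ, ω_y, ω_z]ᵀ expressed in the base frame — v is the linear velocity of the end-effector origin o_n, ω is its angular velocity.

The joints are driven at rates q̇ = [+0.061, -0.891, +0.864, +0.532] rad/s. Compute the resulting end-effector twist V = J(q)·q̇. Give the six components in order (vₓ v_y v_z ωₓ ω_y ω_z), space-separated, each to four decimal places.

o_n = [-0.8927, 0.3336, -0.2414]
J₁: ẑ×o_n = [-0.3336, -0.8927, 0.0000], ω = ẑ
J2: z=[0.0000, 0.0000, 1.0000] o=[-0.2916, -0.2278, 0.0000] → [-0.5614, -0.6011, 0.0000, 0.0000, 0.0000, 1.0000]
J3: z=[-0.8746, -0.4848, 0.0000] o=[-0.5437, 0.2270, 0.0600] → [0.1461, -0.2636, -0.2624, -0.8746, -0.4848, 0.0000]
J4: z=[-0.1894, 0.3417, -0.9205] o=[-0.3562, -0.1111, -0.1041] → [0.3624, 0.4678, 0.0991, -0.1894, 0.3417, -0.9205]
V = J·q̇ = [0.7989, 0.5022, -0.1740, -0.8564, -0.2371, -1.3197]

0.7989 0.5022 -0.1740 -0.8564 -0.2371 -1.3197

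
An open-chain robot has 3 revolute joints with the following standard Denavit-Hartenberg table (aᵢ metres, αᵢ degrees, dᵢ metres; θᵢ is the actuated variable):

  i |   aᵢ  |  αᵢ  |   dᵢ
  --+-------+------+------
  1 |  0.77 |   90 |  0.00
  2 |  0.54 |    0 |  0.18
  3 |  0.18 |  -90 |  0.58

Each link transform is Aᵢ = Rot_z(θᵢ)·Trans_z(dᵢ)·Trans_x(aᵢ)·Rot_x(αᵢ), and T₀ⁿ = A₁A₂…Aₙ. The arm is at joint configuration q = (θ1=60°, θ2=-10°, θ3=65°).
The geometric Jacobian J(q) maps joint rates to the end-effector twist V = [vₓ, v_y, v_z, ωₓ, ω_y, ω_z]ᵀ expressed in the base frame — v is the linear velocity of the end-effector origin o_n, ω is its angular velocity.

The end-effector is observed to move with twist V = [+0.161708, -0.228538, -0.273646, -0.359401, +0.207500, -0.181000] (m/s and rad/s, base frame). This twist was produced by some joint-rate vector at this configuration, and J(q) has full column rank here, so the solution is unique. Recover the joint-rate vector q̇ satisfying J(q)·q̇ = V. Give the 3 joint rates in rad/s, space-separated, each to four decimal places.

o_n = [1.3607, 0.8368, 0.0537]
J₁: ẑ×o_n = [-0.8368, 1.3607, 0.0000], ω = ẑ
J2: z=[0.8660, -0.5000, 0.0000] o=[0.3850, 0.6668, 0.0000] → [-0.0268, -0.0465, 0.6350, 0.8660, -0.5000, 0.0000]
J3: z=[0.8660, -0.5000, 0.0000] o=[0.8068, 1.0374, -0.0938] → [-0.0737, -0.1277, 0.1032, 0.8660, -0.5000, 0.0000]
q̇ = J⁺·V = [-0.1810, -0.4340, 0.0190]

-0.1810 -0.4340 0.0190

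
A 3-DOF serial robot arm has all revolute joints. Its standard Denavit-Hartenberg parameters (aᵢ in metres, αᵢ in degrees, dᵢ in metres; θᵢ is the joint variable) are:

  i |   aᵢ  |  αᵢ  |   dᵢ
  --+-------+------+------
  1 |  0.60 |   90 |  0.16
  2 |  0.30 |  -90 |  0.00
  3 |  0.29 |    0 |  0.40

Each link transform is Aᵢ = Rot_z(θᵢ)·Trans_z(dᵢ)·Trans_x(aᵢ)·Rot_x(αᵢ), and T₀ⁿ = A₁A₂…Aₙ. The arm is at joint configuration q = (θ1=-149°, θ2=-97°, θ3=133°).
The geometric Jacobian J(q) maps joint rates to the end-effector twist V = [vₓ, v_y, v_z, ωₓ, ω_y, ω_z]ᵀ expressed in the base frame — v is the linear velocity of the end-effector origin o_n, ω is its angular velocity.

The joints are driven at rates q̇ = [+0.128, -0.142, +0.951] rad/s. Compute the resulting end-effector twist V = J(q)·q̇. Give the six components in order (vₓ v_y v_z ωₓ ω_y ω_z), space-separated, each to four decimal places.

-0.0115 0.0655 0.1456 -0.7360 -0.6079 0.0121

o_n = [-0.7347, -0.6889, 0.0098]
J₁: ẑ×o_n = [0.6889, -0.7347, 0.0000], ω = ẑ
J2: z=[-0.5150, 0.8572, 0.0000] o=[-0.5143, -0.3090, 0.1600] → [-0.1288, -0.0774, 0.3846, -0.5150, 0.8572, 0.0000]
J3: z=[-0.8508, -0.5112, -0.1219] o=[-0.4830, -0.2902, -0.1378] → [-0.1240, 0.1562, 0.2105, -0.8508, -0.5112, -0.1219]
V = J·q̇ = [-0.0115, 0.0655, 0.1456, -0.7360, -0.6079, 0.0121]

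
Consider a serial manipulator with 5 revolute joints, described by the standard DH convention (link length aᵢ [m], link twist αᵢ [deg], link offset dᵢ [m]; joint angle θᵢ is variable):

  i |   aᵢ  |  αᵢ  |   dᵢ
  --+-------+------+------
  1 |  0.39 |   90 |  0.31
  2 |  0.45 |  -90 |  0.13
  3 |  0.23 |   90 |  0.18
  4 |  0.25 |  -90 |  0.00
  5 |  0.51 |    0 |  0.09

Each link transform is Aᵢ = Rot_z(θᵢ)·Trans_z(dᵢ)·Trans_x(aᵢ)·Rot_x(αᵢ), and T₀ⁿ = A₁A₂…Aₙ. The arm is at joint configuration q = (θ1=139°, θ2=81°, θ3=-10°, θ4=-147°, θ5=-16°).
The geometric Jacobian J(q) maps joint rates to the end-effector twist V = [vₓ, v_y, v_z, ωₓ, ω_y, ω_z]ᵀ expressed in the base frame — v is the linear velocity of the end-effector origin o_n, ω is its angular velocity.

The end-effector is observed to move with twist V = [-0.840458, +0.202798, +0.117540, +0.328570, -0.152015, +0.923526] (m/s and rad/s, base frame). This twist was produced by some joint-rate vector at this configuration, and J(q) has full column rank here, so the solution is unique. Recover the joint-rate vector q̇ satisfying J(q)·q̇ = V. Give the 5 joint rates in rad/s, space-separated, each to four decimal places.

0.6970 -0.7830 0.8720 0.8410 0.5880

o_n = [-0.3903, 0.6163, 0.3512]
J₁: ẑ×o_n = [-0.6163, -0.3903, 0.0000], ω = ẑ
J2: z=[0.6561, 0.7547, 0.0000] o=[-0.2943, 0.2559, 0.3100] → [0.0311, -0.0270, 0.3089, 0.6561, 0.7547, 0.0000]
J3: z=[0.7454, -0.6480, 0.1564] o=[-0.2622, 0.4002, 0.7545] → [0.2275, 0.2806, 0.0781, 0.7454, -0.6480, 0.1564]
J4: z=[0.6666, 0.7254, -0.1715] o=[-0.1285, 0.3369, 1.0063] → [-0.4274, 0.4816, 0.3761, 0.6666, 0.7254, -0.1715]
J5: z=[-0.6264, 0.6699, 0.3986] o=[-0.2295, 0.3765, 0.7811] → [-0.3836, -0.3334, -0.0426, -0.6264, 0.6699, 0.3986]
q̇ = J⁺·V = [0.6970, -0.7830, 0.8720, 0.8410, 0.5880]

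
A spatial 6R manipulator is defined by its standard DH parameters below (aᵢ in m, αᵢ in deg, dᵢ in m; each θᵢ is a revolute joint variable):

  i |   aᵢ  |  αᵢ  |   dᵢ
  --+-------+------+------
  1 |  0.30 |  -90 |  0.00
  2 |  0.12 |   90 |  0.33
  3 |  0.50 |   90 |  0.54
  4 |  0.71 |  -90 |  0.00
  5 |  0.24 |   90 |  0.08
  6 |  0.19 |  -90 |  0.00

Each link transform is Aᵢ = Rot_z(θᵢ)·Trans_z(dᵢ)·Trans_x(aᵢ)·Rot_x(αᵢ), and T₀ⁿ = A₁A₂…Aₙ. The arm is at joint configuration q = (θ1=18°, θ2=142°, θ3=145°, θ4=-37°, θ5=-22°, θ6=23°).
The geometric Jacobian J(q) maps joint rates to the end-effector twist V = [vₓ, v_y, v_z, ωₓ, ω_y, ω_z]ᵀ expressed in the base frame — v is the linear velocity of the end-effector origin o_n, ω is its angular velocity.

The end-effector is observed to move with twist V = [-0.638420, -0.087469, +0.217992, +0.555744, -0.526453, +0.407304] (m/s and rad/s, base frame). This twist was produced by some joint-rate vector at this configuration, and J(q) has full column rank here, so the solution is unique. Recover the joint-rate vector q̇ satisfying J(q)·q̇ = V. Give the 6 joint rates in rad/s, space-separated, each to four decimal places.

-0.3090 -0.2710 -0.6310 -0.4560 0.4540 -0.3140

o_n = [0.6304, 1.5705, 0.6077]
J₁: ẑ×o_n = [-1.5705, 0.6304, 0.0000], ω = ẑ
J2: z=[-0.3090, 0.9511, 0.0000] o=[0.2853, 0.0927, 0.0000] → [0.5779, 0.1878, -0.7849, -0.3090, 0.9511, 0.0000]
J3: z=[0.5855, 0.1902, -0.7880] o=[0.0934, 0.3773, -0.0739] → [1.0699, -0.8222, 0.5965, 0.5855, 0.1902, -0.7880]
J4: z=[-0.6830, 0.6394, -0.3531] o=[0.6279, 0.8526, -0.2472] → [0.8001, 0.5830, -0.4919, -0.6830, 0.6394, -0.3531]
J5: z=[0.7304, 0.6003, -0.3258] o=[0.6253, 1.1937, 0.3754] → [0.2622, -0.1713, 0.2721, 0.7304, 0.6003, -0.3258]
J6: z=[-0.6319, 0.4128, -0.6559] o=[0.6216, 1.4061, 0.5128] → [0.1470, 0.0541, -0.1075, -0.6319, 0.4128, -0.6559]
q̇ = J⁺·V = [-0.3090, -0.2710, -0.6310, -0.4560, 0.4540, -0.3140]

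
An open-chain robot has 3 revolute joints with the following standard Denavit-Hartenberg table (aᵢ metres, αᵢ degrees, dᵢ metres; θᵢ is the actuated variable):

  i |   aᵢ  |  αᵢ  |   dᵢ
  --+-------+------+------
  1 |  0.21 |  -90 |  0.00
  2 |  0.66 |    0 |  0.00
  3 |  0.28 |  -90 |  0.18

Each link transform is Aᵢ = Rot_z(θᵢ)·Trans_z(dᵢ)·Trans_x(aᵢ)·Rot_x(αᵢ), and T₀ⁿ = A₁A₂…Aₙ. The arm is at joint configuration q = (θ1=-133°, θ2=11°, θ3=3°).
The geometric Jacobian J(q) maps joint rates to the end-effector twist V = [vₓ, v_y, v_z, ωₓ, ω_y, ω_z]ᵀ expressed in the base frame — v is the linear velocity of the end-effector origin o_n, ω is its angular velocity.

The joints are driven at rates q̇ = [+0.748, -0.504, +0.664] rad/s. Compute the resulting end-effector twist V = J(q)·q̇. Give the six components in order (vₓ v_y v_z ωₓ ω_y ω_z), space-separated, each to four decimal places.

0.6739 -0.5162 0.2831 0.1170 -0.1091 0.7480

o_n = [-0.6387, -0.9489, -0.1937]
J₁: ẑ×o_n = [0.9489, -0.6387, 0.0000], ω = ẑ
J2: z=[0.7314, -0.6820, 0.0000] o=[-0.1432, -0.1536, 0.0000] → [0.1321, 0.1416, -0.9196, 0.7314, -0.6820, 0.0000]
J3: z=[0.7314, -0.6820, 0.0000] o=[-0.5851, -0.6274, -0.1259] → [0.0462, 0.0495, -0.2717, 0.7314, -0.6820, 0.0000]
V = J·q̇ = [0.6739, -0.5162, 0.2831, 0.1170, -0.1091, 0.7480]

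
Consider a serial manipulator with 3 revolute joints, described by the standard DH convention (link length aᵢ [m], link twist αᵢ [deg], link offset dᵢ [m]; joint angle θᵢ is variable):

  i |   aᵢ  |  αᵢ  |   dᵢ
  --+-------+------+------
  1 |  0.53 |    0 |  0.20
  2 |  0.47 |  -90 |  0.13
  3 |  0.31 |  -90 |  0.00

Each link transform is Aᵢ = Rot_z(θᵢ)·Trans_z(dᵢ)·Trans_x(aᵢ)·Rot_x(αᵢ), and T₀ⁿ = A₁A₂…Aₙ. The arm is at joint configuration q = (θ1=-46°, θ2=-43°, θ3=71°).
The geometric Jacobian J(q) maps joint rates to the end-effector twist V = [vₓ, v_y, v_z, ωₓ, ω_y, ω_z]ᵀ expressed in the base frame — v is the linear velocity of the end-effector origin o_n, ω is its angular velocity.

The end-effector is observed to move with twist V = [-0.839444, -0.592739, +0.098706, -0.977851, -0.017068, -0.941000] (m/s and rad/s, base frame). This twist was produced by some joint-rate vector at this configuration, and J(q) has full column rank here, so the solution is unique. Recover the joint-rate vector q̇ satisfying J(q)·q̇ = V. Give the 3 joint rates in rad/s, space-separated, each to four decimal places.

o_n = [0.3781, -0.9521, 0.0369]
J₁: ẑ×o_n = [0.9521, 0.3781, -0.0000], ω = ẑ
J2: z=[0.0000, 0.0000, 1.0000] o=[0.3682, -0.3813, 0.2000] → [0.5708, 0.0100, -0.0000, 0.0000, 0.0000, 1.0000]
J3: z=[0.9998, 0.0175, 0.0000] o=[0.3764, -0.8512, 0.3300] → [-0.0051, 0.2931, -0.1009, 0.9998, 0.0175, 0.0000]
q̇ = J⁺·V = [-0.8060, -0.1350, -0.9780]

-0.8060 -0.1350 -0.9780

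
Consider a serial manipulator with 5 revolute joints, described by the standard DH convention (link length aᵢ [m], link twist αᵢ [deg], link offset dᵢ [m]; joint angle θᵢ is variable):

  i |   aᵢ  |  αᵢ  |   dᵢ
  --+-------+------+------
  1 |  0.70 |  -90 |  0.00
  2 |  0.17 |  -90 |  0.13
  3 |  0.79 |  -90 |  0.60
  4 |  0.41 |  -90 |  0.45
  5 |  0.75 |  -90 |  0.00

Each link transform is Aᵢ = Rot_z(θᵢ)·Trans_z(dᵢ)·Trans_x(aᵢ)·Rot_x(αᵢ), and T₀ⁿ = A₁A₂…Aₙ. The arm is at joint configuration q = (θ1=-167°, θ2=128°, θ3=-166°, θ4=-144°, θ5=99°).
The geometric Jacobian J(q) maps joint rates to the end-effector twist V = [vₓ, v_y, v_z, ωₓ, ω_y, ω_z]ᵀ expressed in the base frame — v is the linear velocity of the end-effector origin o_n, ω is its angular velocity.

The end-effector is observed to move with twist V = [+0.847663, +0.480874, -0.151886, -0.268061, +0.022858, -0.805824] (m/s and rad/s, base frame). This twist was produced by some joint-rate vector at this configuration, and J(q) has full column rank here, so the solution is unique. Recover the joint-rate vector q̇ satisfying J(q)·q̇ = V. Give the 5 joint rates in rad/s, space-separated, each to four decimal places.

o_n = [-0.3556, -0.0633, 0.8198]
J₁: ẑ×o_n = [0.0633, -0.3556, 0.0000], ω = ẑ
J2: z=[0.2250, -0.9744, 0.0000] o=[-0.6821, -0.1575, 0.0000] → [-0.7988, -0.1844, 0.3392, 0.2250, -0.9744, 0.0000]
J3: z=[0.7678, 0.1773, 0.6157] o=[-0.5508, -0.2606, -0.1340] → [0.0476, -0.6121, 0.1169, 0.7678, 0.1773, 0.6157]
J4: z=[0.3634, -0.9119, -0.1906] o=[-0.5070, -0.4466, 0.8395] → [0.0910, -0.0217, 0.2773, 0.3634, -0.9119, -0.1906]
J5: z=[0.3110, -0.0741, 0.9475] o=[0.0166, -0.6915, 0.6484] → [-0.6079, -0.4060, 0.1678, 0.3110, -0.0741, 0.9475]
q̇ = J⁺·V = [-0.0420, -0.6180, -0.2570, 0.6270, -0.5130]

-0.0420 -0.6180 -0.2570 0.6270 -0.5130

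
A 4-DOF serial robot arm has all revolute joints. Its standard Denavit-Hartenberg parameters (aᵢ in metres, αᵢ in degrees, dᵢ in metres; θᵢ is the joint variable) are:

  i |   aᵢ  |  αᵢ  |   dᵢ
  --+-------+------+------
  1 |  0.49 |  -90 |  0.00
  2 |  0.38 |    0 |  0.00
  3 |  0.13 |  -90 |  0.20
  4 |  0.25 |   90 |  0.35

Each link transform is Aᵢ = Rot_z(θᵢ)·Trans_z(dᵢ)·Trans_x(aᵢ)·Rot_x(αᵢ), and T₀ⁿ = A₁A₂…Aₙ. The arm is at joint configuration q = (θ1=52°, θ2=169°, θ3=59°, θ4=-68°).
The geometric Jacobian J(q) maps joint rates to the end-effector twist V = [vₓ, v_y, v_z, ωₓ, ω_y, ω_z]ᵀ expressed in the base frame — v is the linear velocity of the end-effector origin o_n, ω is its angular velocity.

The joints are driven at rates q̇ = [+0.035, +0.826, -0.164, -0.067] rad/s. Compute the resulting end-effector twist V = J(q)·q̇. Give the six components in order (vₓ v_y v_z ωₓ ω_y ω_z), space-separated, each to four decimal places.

o_n = [-0.2002, 0.4451, 0.3279]
J₁: ẑ×o_n = [-0.4451, -0.2002, 0.0000], ω = ẑ
J2: z=[-0.7880, 0.6157, 0.0000] o=[0.3017, 0.3861, 0.0000] → [0.2019, 0.2584, 0.2626, -0.7880, 0.6157, 0.0000]
J3: z=[-0.7880, 0.6157, 0.0000] o=[0.0720, 0.0922, -0.0725] → [0.2465, 0.3155, -0.1104, -0.7880, 0.6157, 0.0000]
J4: z=[0.4575, 0.5856, 0.6691] o=[-0.1391, 0.1468, 0.0241] → [-0.0217, -0.1799, 0.1723, 0.4575, 0.5856, 0.6691]
V = J·q̇ = [0.1122, 0.1667, 0.2235, -0.5523, 0.3683, -0.0098]

0.1122 0.1667 0.2235 -0.5523 0.3683 -0.0098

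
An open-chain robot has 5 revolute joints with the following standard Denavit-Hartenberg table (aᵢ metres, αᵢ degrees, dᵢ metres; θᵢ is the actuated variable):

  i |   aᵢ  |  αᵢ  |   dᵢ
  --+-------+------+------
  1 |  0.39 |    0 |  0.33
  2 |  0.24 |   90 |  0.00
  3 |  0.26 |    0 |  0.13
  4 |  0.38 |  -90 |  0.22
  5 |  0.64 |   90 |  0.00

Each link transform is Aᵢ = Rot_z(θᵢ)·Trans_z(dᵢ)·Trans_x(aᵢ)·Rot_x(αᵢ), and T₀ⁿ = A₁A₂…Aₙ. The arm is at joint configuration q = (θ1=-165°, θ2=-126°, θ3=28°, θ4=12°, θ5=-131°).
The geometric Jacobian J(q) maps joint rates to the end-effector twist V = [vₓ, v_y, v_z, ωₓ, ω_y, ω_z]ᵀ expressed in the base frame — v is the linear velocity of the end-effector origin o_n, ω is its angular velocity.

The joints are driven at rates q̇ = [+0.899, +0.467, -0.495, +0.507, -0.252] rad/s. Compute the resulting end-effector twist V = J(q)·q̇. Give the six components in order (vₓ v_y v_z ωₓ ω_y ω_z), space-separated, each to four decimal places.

-0.1718 0.9461 -0.1922 0.0693 0.1469 1.1730

o_n = [0.5583, 0.0104, 0.4264]
J₁: ẑ×o_n = [-0.0104, 0.5583, 0.0000], ω = ẑ
J2: z=[0.0000, 0.0000, 1.0000] o=[-0.3767, -0.1009, 0.3300] → [-0.1113, 0.9350, 0.0000, 0.0000, 0.0000, 1.0000]
J3: z=[0.9336, -0.3584, 0.0000] o=[-0.2907, 0.1231, 0.3300] → [-0.0346, -0.0900, 0.1990, 0.9336, -0.3584, 0.0000]
J4: z=[0.9336, -0.3584, 0.0000] o=[-0.0871, 0.2909, 0.4521] → [0.0092, 0.0239, -0.0305, 0.9336, -0.3584, 0.0000]
J5: z=[-0.2304, -0.6001, 0.7660] o=[0.2226, 0.4838, 0.6963] → [0.5246, 0.1950, 0.3105, -0.2304, -0.6001, 0.7660]
V = J·q̇ = [-0.1718, 0.9461, -0.1922, 0.0693, 0.1469, 1.1730]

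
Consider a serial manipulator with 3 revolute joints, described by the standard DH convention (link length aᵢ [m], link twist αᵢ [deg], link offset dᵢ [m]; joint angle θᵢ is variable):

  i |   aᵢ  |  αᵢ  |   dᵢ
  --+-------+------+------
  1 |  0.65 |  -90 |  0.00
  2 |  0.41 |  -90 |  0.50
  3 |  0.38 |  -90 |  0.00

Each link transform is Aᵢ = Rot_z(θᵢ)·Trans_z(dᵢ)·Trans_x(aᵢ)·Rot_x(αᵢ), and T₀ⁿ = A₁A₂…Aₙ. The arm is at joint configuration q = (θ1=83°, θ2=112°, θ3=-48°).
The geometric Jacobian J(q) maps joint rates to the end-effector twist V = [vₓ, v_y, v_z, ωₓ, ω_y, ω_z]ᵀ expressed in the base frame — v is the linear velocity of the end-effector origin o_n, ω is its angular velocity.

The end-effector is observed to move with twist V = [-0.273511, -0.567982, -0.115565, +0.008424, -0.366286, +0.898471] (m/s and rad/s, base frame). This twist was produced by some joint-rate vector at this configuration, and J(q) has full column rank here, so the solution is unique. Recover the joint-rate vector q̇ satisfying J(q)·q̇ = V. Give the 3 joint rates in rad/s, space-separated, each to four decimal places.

o_n = [-0.7277, 0.4935, -0.6159]
J₁: ẑ×o_n = [-0.4935, -0.7277, 0.0000], ω = ẑ
J2: z=[-0.9925, 0.1219, 0.0000] o=[0.0792, 0.6452, 0.0000] → [-0.0751, -0.6113, 0.2488, -0.9925, 0.1219, 0.0000]
J3: z=[-0.1130, -0.9203, 0.3746] o=[-0.4358, 0.5536, -0.3801] → [0.2395, -0.1360, -0.2618, -0.1130, -0.9203, 0.3746]
q̇ = J⁺·V = [0.7520, -0.0530, 0.3910]

0.7520 -0.0530 0.3910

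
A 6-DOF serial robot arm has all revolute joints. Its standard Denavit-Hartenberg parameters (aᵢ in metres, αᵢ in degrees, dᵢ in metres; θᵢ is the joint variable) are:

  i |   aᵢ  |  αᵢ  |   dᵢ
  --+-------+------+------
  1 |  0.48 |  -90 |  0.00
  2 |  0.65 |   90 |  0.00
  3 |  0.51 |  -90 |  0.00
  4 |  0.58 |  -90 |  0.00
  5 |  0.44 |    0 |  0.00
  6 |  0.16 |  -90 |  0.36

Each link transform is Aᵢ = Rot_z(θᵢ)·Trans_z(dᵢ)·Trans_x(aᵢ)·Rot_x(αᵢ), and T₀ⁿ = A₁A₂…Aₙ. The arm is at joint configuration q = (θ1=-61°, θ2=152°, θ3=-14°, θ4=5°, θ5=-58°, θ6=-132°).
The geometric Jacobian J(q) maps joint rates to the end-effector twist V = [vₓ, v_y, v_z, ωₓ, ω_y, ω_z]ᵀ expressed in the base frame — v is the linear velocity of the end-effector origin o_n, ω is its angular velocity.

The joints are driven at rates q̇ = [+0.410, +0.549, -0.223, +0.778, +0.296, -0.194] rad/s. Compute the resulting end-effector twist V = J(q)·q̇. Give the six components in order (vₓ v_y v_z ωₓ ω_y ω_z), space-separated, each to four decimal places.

-0.8736 -0.0924 1.5285 0.9915 0.9052 0.6123

o_n = [-0.5924, 1.1951, -0.4928]
J₁: ẑ×o_n = [-1.1951, -0.5924, 0.0000], ω = ẑ
J2: z=[0.8746, 0.4848, 0.0000] o=[0.2327, -0.4198, 0.0000] → [-0.2389, 0.4310, 1.8124, 0.8746, 0.4848, 0.0000]
J3: z=[0.2276, -0.4106, -0.8829] o=[-0.0455, 0.0821, -0.3052] → [1.0597, 0.5255, 0.0288, 0.2276, -0.4106, -0.8829]
J4: z=[0.7451, 0.6572, -0.1136] o=[-0.3653, 0.4045, -0.5375] → [0.1192, -0.0075, 0.7383, 0.7451, 0.6572, -0.1136]
J5: z=[-0.1721, 0.3540, 0.9193] o=[-0.7390, 0.7904, -0.7560] → [-0.2789, 0.1801, -0.1216, -0.1721, 0.3540, 0.9193]
J6: z=[-0.1721, 0.3540, 0.9193] o=[-0.6112, 1.1908, -0.8863] → [0.1353, 0.0851, -0.0074, -0.1721, 0.3540, 0.9193]
V = J·q̇ = [-0.8736, -0.0924, 1.5285, 0.9915, 0.9052, 0.6123]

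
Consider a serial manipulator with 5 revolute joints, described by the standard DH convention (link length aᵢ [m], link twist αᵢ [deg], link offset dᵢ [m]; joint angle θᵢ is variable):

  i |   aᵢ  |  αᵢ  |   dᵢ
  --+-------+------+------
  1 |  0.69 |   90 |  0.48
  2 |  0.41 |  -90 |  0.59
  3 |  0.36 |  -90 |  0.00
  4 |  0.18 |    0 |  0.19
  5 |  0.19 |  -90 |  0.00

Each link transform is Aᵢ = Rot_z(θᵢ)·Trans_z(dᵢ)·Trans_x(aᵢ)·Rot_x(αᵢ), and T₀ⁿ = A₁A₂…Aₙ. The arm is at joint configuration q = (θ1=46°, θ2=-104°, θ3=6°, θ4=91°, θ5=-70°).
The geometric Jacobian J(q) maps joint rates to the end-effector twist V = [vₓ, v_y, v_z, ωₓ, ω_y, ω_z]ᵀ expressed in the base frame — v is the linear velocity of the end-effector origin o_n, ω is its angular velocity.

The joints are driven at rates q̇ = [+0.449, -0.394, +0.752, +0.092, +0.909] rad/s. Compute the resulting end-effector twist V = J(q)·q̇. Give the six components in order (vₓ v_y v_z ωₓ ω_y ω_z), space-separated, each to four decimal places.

-0.5384 0.1297 0.4859 -0.4751 1.5083 0.3686

o_n = [0.4056, -0.0769, -0.3541]
J₁: ẑ×o_n = [0.0769, 0.4056, -0.0000], ω = ẑ
J2: z=[0.7193, -0.6947, 0.0000] o=[0.4793, 0.4963, 0.4800] → [0.5794, 0.6000, -0.4636, 0.7193, -0.6947, 0.0000]
J3: z=[0.6740, 0.6980, -0.2419] o=[0.8348, 0.0151, 0.0822] → [-0.3268, 0.3979, 0.2375, 0.6740, 0.6980, -0.2419]
J4: z=[-0.6978, 0.7090, 0.1014] o=[0.7476, -0.0210, -0.2652] → [-0.0573, -0.0967, 0.2815, -0.6978, 0.7090, 0.1014]
J5: z=[-0.6978, 0.7090, 0.1014] o=[0.4945, -0.0116, -0.1994] → [-0.1031, -0.1170, 0.1086, -0.6978, 0.7090, 0.1014]
V = J·q̇ = [-0.5384, 0.1297, 0.4859, -0.4751, 1.5083, 0.3686]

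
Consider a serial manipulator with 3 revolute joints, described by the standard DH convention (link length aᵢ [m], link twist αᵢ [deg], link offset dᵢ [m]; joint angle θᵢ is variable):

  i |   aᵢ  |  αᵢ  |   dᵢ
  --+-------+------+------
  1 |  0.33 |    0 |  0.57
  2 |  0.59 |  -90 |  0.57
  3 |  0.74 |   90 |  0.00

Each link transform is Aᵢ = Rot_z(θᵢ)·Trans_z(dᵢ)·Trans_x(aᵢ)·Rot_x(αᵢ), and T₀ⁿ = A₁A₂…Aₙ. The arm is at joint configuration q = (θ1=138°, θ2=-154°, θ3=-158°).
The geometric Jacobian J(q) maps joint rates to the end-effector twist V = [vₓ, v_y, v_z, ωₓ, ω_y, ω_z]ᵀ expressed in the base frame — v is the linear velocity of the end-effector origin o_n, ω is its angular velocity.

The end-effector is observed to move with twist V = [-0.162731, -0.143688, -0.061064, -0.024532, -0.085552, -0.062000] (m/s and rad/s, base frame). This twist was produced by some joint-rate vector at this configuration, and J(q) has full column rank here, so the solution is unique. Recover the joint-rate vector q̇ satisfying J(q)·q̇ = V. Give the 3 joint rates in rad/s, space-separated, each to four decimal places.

0.6370 -0.6990 -0.0890

o_n = [-0.3376, 0.2473, 1.4172]
J₁: ẑ×o_n = [-0.2473, -0.3376, 0.0000], ω = ẑ
J2: z=[0.0000, 0.0000, 1.0000] o=[-0.2452, 0.2208, 0.5700] → [-0.0265, -0.0924, 0.0000, 0.0000, 0.0000, 1.0000]
J3: z=[0.2756, 0.9613, 0.0000] o=[0.3219, 0.0582, 1.1400] → [0.2665, -0.0764, 0.6861, 0.2756, 0.9613, 0.0000]
q̇ = J⁺·V = [0.6370, -0.6990, -0.0890]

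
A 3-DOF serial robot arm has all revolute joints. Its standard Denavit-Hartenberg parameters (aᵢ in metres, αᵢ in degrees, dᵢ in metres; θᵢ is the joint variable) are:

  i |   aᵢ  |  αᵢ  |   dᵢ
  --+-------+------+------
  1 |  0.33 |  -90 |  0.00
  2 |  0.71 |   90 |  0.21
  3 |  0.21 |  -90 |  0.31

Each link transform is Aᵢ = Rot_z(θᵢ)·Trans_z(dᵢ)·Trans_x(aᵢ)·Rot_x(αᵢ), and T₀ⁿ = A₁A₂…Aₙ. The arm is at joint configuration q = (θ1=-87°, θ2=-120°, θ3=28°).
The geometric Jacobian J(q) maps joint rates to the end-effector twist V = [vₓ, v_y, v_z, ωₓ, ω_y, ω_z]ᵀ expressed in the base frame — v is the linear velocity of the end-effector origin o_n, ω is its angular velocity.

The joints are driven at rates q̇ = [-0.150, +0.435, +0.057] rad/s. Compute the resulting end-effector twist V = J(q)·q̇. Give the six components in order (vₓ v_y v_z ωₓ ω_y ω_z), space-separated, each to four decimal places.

o_n = [0.2880, 0.4018, 0.6205]
J₁: ẑ×o_n = [-0.4018, 0.2880, 0.0000], ω = ẑ
J2: z=[0.9986, 0.0523, 0.0000] o=[0.0173, -0.3295, 0.0000] → [0.0325, -0.6196, 0.7162, 0.9986, 0.0523, 0.0000]
J3: z=[-0.0453, 0.8648, -0.5000] o=[0.2084, 0.0360, 0.6149] → [0.1877, -0.0395, -0.0854, -0.0453, 0.8648, -0.5000]
V = J·q̇ = [0.0851, -0.3150, 0.3067, 0.4318, 0.0721, -0.1785]

0.0851 -0.3150 0.3067 0.4318 0.0721 -0.1785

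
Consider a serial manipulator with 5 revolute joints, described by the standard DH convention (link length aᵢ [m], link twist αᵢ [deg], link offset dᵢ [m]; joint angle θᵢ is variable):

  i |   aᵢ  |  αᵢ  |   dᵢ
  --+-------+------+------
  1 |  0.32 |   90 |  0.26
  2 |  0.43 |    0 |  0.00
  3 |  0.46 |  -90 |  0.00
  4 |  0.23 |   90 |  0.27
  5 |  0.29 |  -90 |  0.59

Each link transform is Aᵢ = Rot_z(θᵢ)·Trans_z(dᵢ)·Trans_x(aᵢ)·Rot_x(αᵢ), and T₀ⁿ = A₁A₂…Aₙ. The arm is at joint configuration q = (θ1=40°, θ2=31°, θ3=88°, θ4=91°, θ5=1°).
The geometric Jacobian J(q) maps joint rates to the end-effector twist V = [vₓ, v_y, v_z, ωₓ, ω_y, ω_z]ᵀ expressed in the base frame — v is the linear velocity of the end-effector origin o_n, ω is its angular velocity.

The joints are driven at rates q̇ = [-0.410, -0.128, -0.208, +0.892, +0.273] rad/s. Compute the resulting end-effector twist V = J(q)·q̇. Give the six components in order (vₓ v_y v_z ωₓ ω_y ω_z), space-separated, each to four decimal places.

0.1637 0.8422 -0.2488 -0.9180 -0.3255 -0.6037

o_n = [-0.3841, 0.3698, 1.2584]
J₁: ẑ×o_n = [-0.3698, -0.3841, 0.0000], ω = ẑ
J2: z=[0.6428, -0.7660, 0.0000] o=[0.2451, 0.2057, 0.2600] → [-0.7649, -0.6418, -0.3766, 0.6428, -0.7660, 0.0000]
J3: z=[0.6428, -0.7660, 0.0000] o=[0.5275, 0.4426, 0.4815] → [-0.5952, -0.4994, -0.7452, 0.6428, -0.7660, 0.0000]
J4: z=[-0.6700, -0.5622, -0.4848] o=[0.3566, 0.2993, 0.8838] → [-0.1765, 0.6102, -0.4637, -0.6700, -0.5622, -0.4848]
J5: z=[-0.3825, -0.2982, 0.8745] o=[0.0294, 0.3249, 0.7494] → [-0.1910, -0.1669, -0.1405, -0.3825, -0.2982, 0.8745]
V = J·q̇ = [0.1637, 0.8422, -0.2488, -0.9180, -0.3255, -0.6037]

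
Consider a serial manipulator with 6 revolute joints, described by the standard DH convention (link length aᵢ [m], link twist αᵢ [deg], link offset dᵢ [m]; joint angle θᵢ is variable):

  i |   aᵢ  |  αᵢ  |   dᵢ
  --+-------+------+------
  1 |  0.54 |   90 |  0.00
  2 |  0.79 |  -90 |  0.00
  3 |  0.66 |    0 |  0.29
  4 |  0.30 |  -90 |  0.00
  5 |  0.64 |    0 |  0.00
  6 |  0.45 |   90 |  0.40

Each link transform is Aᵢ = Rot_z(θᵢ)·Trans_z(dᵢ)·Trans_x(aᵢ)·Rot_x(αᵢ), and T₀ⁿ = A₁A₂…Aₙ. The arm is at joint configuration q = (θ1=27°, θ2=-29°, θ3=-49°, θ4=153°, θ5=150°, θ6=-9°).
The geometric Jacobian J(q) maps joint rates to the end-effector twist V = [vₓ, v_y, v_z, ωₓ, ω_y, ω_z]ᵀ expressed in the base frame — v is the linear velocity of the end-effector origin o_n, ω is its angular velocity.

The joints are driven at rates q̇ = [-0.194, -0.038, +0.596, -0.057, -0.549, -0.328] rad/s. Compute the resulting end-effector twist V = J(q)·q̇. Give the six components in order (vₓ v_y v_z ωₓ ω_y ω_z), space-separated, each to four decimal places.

o_n = [1.6465, -0.4865, -0.7495]
J₁: ẑ×o_n = [0.4865, 1.6465, -0.0000], ω = ẑ
J2: z=[0.4540, -0.8910, 0.0000] o=[0.4811, 0.2452, 0.0000] → [0.6678, 0.3403, 0.7062, 0.4540, -0.8910, 0.0000]
J3: z=[0.4320, 0.2201, 0.8746] o=[1.0968, 0.5588, -0.3830] → [0.8336, 0.6391, -0.5725, 0.4320, 0.2201, 0.8746]
J4: z=[0.4320, 0.2201, 0.8746] o=[1.7856, 0.3508, -0.3393] → [0.6420, 0.0555, -0.3310, 0.4320, 0.2201, 0.8746]
J5: z=[-0.6463, -0.6008, 0.4704] o=[1.5969, 0.5813, -0.3041] → [0.7699, -0.2646, 0.7199, -0.6463, -0.6008, 0.4704]
J6: z=[-0.6463, -0.6008, 0.4704] o=[1.8073, 0.0850, -0.6490] → [0.3292, -0.1407, 0.2727, -0.6463, -0.6008, 0.4704]
V = J·q̇ = [-0.1902, 0.2368, -0.8338, 0.7824, 0.6794, -0.1351]

-0.1902 0.2368 -0.8338 0.7824 0.6794 -0.1351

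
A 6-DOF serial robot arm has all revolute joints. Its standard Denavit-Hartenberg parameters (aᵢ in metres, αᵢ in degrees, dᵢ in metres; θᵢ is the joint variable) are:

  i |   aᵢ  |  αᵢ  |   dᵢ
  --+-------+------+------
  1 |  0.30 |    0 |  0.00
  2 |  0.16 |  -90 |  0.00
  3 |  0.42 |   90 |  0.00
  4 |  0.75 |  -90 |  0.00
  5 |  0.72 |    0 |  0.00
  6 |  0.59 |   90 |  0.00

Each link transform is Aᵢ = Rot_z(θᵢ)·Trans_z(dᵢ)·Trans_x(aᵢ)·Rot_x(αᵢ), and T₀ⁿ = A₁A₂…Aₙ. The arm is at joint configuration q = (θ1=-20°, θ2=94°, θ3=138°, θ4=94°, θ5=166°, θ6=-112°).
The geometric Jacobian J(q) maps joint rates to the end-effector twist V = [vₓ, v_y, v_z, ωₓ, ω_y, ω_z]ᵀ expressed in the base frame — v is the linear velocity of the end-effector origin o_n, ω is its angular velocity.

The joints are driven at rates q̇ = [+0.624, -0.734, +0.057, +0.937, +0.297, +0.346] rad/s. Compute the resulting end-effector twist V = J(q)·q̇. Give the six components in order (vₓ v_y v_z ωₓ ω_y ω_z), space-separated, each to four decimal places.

0.4567 0.3795 0.2853 0.2925 1.0642 -0.3771

o_n = [-0.2563, -0.5386, 0.2217]
J₁: ẑ×o_n = [0.5386, -0.2563, 0.0000], ω = ẑ
J2: z=[0.0000, 0.0000, 1.0000] o=[0.2819, -0.1026, 0.0000] → [0.4360, -0.5382, 0.0000, 0.0000, 0.0000, 1.0000]
J3: z=[-0.9613, 0.2756, 0.0000] o=[0.3260, 0.0512, 0.0000] → [0.0611, 0.2131, 0.7274, -0.9613, 0.2756, 0.0000]
J4: z=[0.1844, 0.6432, -0.7431] o=[0.2400, -0.2488, -0.2810] → [0.1081, 0.2761, 0.2658, 0.1844, 0.6432, -0.7431]
J5: z=[0.2714, 0.6934, 0.6675] o=[-0.4685, -0.0052, -0.2460] → [0.6803, 0.0147, -0.2919, 0.2714, 0.6934, 0.6675]
J6: z=[0.2714, 0.6934, 0.6675] o=[0.1593, -0.3442, -0.1492] → [0.3869, -0.3781, 0.2354, 0.2714, 0.6934, 0.6675]
V = J·q̇ = [0.4567, 0.3795, 0.2853, 0.2925, 1.0642, -0.3771]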